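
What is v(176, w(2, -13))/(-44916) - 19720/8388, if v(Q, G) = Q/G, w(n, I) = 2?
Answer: -18468368/7849071 ≈ -2.3529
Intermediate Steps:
v(176, w(2, -13))/(-44916) - 19720/8388 = (176/2)/(-44916) - 19720/8388 = (176*(½))*(-1/44916) - 19720*1/8388 = 88*(-1/44916) - 4930/2097 = -22/11229 - 4930/2097 = -18468368/7849071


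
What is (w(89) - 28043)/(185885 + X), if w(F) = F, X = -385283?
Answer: 4659/33233 ≈ 0.14019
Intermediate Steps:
(w(89) - 28043)/(185885 + X) = (89 - 28043)/(185885 - 385283) = -27954/(-199398) = -27954*(-1/199398) = 4659/33233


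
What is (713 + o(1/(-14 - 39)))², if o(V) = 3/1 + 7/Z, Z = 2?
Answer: 2070721/4 ≈ 5.1768e+5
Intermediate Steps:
o(V) = 13/2 (o(V) = 3/1 + 7/2 = 3*1 + 7*(½) = 3 + 7/2 = 13/2)
(713 + o(1/(-14 - 39)))² = (713 + 13/2)² = (1439/2)² = 2070721/4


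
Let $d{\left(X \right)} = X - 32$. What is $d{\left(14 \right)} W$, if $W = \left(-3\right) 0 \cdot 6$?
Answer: $0$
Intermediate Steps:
$d{\left(X \right)} = -32 + X$
$W = 0$ ($W = 0 \cdot 6 = 0$)
$d{\left(14 \right)} W = \left(-32 + 14\right) 0 = \left(-18\right) 0 = 0$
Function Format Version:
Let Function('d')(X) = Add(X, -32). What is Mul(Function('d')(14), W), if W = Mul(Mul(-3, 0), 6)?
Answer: 0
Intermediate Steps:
Function('d')(X) = Add(-32, X)
W = 0 (W = Mul(0, 6) = 0)
Mul(Function('d')(14), W) = Mul(Add(-32, 14), 0) = Mul(-18, 0) = 0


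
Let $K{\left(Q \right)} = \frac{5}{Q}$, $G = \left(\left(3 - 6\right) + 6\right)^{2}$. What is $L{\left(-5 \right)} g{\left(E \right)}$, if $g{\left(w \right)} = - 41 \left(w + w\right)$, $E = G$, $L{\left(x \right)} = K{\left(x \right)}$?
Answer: $738$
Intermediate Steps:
$G = 9$ ($G = \left(\left(3 - 6\right) + 6\right)^{2} = \left(-3 + 6\right)^{2} = 3^{2} = 9$)
$L{\left(x \right)} = \frac{5}{x}$
$E = 9$
$g{\left(w \right)} = - 82 w$ ($g{\left(w \right)} = - 41 \cdot 2 w = - 82 w$)
$L{\left(-5 \right)} g{\left(E \right)} = \frac{5}{-5} \left(\left(-82\right) 9\right) = 5 \left(- \frac{1}{5}\right) \left(-738\right) = \left(-1\right) \left(-738\right) = 738$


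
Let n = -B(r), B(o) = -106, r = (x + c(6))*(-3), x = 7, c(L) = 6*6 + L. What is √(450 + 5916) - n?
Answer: -106 + √6366 ≈ -26.213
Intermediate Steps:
c(L) = 36 + L
r = -147 (r = (7 + (36 + 6))*(-3) = (7 + 42)*(-3) = 49*(-3) = -147)
n = 106 (n = -1*(-106) = 106)
√(450 + 5916) - n = √(450 + 5916) - 1*106 = √6366 - 106 = -106 + √6366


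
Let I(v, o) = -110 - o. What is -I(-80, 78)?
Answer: 188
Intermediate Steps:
-I(-80, 78) = -(-110 - 1*78) = -(-110 - 78) = -1*(-188) = 188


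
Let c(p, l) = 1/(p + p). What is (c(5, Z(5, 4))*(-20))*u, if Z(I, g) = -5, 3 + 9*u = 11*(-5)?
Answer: 116/9 ≈ 12.889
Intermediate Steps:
u = -58/9 (u = -⅓ + (11*(-5))/9 = -⅓ + (⅑)*(-55) = -⅓ - 55/9 = -58/9 ≈ -6.4444)
c(p, l) = 1/(2*p)
(c(5, Z(5, 4))*(-20))*u = (((½)/5)*(-20))*(-58/9) = (((½)*(⅕))*(-20))*(-58/9) = ((⅒)*(-20))*(-58/9) = -2*(-58/9) = 116/9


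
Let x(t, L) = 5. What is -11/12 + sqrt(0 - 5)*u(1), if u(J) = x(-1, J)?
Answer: -11/12 + 5*I*sqrt(5) ≈ -0.91667 + 11.18*I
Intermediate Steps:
u(J) = 5
-11/12 + sqrt(0 - 5)*u(1) = -11/12 + sqrt(0 - 5)*5 = -11*1/12 + sqrt(-5)*5 = -11/12 + (I*sqrt(5))*5 = -11/12 + 5*I*sqrt(5)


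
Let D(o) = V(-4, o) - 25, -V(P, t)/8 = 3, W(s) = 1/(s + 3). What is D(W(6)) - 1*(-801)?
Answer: 752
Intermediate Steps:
W(s) = 1/(3 + s)
V(P, t) = -24 (V(P, t) = -8*3 = -24)
D(o) = -49 (D(o) = -24 - 25 = -49)
D(W(6)) - 1*(-801) = -49 - 1*(-801) = -49 + 801 = 752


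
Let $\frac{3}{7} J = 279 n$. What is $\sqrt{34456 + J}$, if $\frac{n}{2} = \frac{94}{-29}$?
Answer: $\frac{2 \sqrt{6357061}}{29} \approx 173.88$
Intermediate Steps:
$n = - \frac{188}{29}$ ($n = 2 \frac{94}{-29} = 2 \cdot 94 \left(- \frac{1}{29}\right) = 2 \left(- \frac{94}{29}\right) = - \frac{188}{29} \approx -6.4828$)
$J = - \frac{122388}{29}$ ($J = \frac{7 \cdot 279 \left(- \frac{188}{29}\right)}{3} = \frac{7}{3} \left(- \frac{52452}{29}\right) = - \frac{122388}{29} \approx -4220.3$)
$\sqrt{34456 + J} = \sqrt{34456 - \frac{122388}{29}} = \sqrt{\frac{876836}{29}} = \frac{2 \sqrt{6357061}}{29}$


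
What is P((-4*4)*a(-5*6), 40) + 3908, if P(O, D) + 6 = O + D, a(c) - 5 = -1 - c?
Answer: 3398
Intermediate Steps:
a(c) = 4 - c (a(c) = 5 + (-1 - c) = 4 - c)
P(O, D) = -6 + D + O (P(O, D) = -6 + (O + D) = -6 + (D + O) = -6 + D + O)
P((-4*4)*a(-5*6), 40) + 3908 = (-6 + 40 + (-4*4)*(4 - (-5)*6)) + 3908 = (-6 + 40 - 16*(4 - 1*(-30))) + 3908 = (-6 + 40 - 16*(4 + 30)) + 3908 = (-6 + 40 - 16*34) + 3908 = (-6 + 40 - 544) + 3908 = -510 + 3908 = 3398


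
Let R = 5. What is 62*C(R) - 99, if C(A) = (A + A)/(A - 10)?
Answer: -223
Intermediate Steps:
C(A) = 2*A/(-10 + A) (C(A) = (2*A)/(-10 + A) = 2*A/(-10 + A))
62*C(R) - 99 = 62*(2*5/(-10 + 5)) - 99 = 62*(2*5/(-5)) - 99 = 62*(2*5*(-⅕)) - 99 = 62*(-2) - 99 = -124 - 99 = -223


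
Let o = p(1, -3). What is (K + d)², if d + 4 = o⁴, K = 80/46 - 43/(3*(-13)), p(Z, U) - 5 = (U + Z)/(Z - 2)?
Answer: 4633936464964/804609 ≈ 5.7592e+6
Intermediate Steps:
p(Z, U) = 5 + (U + Z)/(-2 + Z) (p(Z, U) = 5 + (U + Z)/(Z - 2) = 5 + (U + Z)/(-2 + Z))
K = 2549/897 (K = 80*(1/46) - 43/(-39) = 40/23 - 43*(-1/39) = 40/23 + 43/39 = 2549/897 ≈ 2.8417)
o = 7 (o = (-10 - 3 + 6*1)/(-2 + 1) = (-10 - 3 + 6)/(-1) = -1*(-7) = 7)
d = 2397 (d = -4 + 7⁴ = -4 + 2401 = 2397)
(K + d)² = (2549/897 + 2397)² = (2152658/897)² = 4633936464964/804609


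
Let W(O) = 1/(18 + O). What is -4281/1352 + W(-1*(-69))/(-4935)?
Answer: -1838027297/580474440 ≈ -3.1664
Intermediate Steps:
-4281/1352 + W(-1*(-69))/(-4935) = -4281/1352 + 1/((18 - 1*(-69))*(-4935)) = -4281*1/1352 - 1/4935/(18 + 69) = -4281/1352 - 1/4935/87 = -4281/1352 + (1/87)*(-1/4935) = -4281/1352 - 1/429345 = -1838027297/580474440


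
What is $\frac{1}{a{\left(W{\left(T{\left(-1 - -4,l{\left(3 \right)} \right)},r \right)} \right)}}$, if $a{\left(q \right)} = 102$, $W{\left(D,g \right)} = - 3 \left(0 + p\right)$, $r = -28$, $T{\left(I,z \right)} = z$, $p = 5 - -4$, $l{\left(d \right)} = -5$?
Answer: $\frac{1}{102} \approx 0.0098039$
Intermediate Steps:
$p = 9$ ($p = 5 + 4 = 9$)
$W{\left(D,g \right)} = -27$ ($W{\left(D,g \right)} = - 3 \left(0 + 9\right) = \left(-3\right) 9 = -27$)
$\frac{1}{a{\left(W{\left(T{\left(-1 - -4,l{\left(3 \right)} \right)},r \right)} \right)}} = \frac{1}{102}$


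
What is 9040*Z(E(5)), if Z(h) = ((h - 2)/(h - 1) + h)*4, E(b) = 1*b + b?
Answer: 3543680/9 ≈ 3.9374e+5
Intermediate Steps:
E(b) = 2*b (E(b) = b + b = 2*b)
Z(h) = 4*h + 4*(-2 + h)/(-1 + h) (Z(h) = ((-2 + h)/(-1 + h) + h)*4 = (h + (-2 + h)/(-1 + h))*4 = 4*h + 4*(-2 + h)/(-1 + h))
9040*Z(E(5)) = 9040*(4*(-2 + (2*5)**2)/(-1 + 2*5)) = 9040*(4*(-2 + 10**2)/(-1 + 10)) = 9040*(4*(-2 + 100)/9) = 9040*(4*(1/9)*98) = 9040*(392/9) = 3543680/9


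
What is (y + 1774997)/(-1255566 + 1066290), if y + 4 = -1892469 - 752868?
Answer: 217586/47319 ≈ 4.5983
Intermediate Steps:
y = -2645341 (y = -4 + (-1892469 - 752868) = -4 - 2645337 = -2645341)
(y + 1774997)/(-1255566 + 1066290) = (-2645341 + 1774997)/(-1255566 + 1066290) = -870344/(-189276) = -870344*(-1/189276) = 217586/47319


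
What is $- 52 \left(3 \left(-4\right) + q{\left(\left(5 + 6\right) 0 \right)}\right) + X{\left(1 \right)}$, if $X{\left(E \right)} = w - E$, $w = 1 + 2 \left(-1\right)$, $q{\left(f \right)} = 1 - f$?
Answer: $570$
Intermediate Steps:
$w = -1$ ($w = 1 - 2 = -1$)
$X{\left(E \right)} = -1 - E$
$- 52 \left(3 \left(-4\right) + q{\left(\left(5 + 6\right) 0 \right)}\right) + X{\left(1 \right)} = - 52 \left(3 \left(-4\right) + \left(1 - \left(5 + 6\right) 0\right)\right) - 2 = - 52 \left(-12 + \left(1 - 11 \cdot 0\right)\right) - 2 = - 52 \left(-12 + \left(1 - 0\right)\right) - 2 = - 52 \left(-12 + \left(1 + 0\right)\right) - 2 = - 52 \left(-12 + 1\right) - 2 = \left(-52\right) \left(-11\right) - 2 = 572 - 2 = 570$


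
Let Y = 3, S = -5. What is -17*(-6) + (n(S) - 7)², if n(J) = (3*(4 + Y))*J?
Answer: 12646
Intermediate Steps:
n(J) = 21*J (n(J) = (3*(4 + 3))*J = (3*7)*J = 21*J)
-17*(-6) + (n(S) - 7)² = -17*(-6) + (21*(-5) - 7)² = 102 + (-105 - 7)² = 102 + (-112)² = 102 + 12544 = 12646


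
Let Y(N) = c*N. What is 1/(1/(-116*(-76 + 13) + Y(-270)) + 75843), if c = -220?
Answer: 66708/5059334845 ≈ 1.3185e-5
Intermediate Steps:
Y(N) = -220*N
1/(1/(-116*(-76 + 13) + Y(-270)) + 75843) = 1/(1/(-116*(-76 + 13) - 220*(-270)) + 75843) = 1/(1/(-116*(-63) + 59400) + 75843) = 1/(1/(7308 + 59400) + 75843) = 1/(1/66708 + 75843) = 1/(5059334845/66708) = 66708/5059334845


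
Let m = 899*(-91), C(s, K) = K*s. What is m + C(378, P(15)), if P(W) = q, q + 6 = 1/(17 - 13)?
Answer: -167965/2 ≈ -83983.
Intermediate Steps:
q = -23/4 (q = -6 + 1/(17 - 13) = -6 + 1/4 = -23/4 ≈ -5.7500)
P(W) = -23/4
m = -81809
m + C(378, P(15)) = -81809 - 23/4*378 = -81809 - 4347/2 = -167965/2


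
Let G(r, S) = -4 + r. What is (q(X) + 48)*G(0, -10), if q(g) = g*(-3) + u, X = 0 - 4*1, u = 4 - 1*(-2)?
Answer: -264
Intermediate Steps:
u = 6 (u = 4 + 2 = 6)
X = -4 (X = 0 - 4 = -4)
q(g) = 6 - 3*g (q(g) = g*(-3) + 6 = -3*g + 6 = 6 - 3*g)
(q(X) + 48)*G(0, -10) = ((6 - 3*(-4)) + 48)*(-4 + 0) = ((6 + 12) + 48)*(-4) = (18 + 48)*(-4) = 66*(-4) = -264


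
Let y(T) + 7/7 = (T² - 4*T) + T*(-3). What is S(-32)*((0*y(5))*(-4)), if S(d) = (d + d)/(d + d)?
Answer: 0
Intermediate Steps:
S(d) = 1 (S(d) = (2*d)/((2*d)) = (2*d)*(1/(2*d)) = 1)
y(T) = -1 + T² - 7*T (y(T) = -1 + ((T² - 4*T) + T*(-3)) = -1 + ((T² - 4*T) - 3*T) = -1 + (T² - 7*T) = -1 + T² - 7*T)
S(-32)*((0*y(5))*(-4)) = 1*((0*(-1 + 5² - 7*5))*(-4)) = 1*((0*(-1 + 25 - 35))*(-4)) = 1*((0*(-11))*(-4)) = 1*(0*(-4)) = 1*0 = 0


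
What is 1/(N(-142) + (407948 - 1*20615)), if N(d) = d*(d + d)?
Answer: 1/427661 ≈ 2.3383e-6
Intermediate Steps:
N(d) = 2*d² (N(d) = d*(2*d) = 2*d²)
1/(N(-142) + (407948 - 1*20615)) = 1/(2*(-142)² + (407948 - 1*20615)) = 1/(2*20164 + (407948 - 20615)) = 1/(40328 + 387333) = 1/427661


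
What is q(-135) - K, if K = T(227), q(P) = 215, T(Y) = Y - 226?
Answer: 214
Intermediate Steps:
T(Y) = -226 + Y
K = 1 (K = -226 + 227 = 1)
q(-135) - K = 215 - 1*1 = 215 - 1 = 214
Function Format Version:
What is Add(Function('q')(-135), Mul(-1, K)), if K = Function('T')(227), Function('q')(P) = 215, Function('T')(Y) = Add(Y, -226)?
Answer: 214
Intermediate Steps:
Function('T')(Y) = Add(-226, Y)
K = 1 (K = Add(-226, 227) = 1)
Add(Function('q')(-135), Mul(-1, K)) = Add(215, Mul(-1, 1)) = Add(215, -1) = 214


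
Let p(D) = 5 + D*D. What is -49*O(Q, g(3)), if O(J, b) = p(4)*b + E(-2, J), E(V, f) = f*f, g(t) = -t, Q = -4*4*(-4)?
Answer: -197617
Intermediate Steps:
Q = 64 (Q = -16*(-4) = 64)
p(D) = 5 + D²
E(V, f) = f²
O(J, b) = J² + 21*b (O(J, b) = (5 + 4²)*b + J² = (5 + 16)*b + J² = 21*b + J² = J² + 21*b)
-49*O(Q, g(3)) = -49*(64² + 21*(-1*3)) = -49*(4096 + 21*(-3)) = -49*(4096 - 63) = -49*4033 = -197617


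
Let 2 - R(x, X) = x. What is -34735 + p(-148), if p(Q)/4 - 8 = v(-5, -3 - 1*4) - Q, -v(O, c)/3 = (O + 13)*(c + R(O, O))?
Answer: -34111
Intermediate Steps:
R(x, X) = 2 - x
v(O, c) = -3*(13 + O)*(2 + c - O) (v(O, c) = -3*(O + 13)*(c + (2 - O)) = -3*(13 + O)*(2 + c - O))
p(Q) = 32 - 4*Q (p(Q) = 32 + 4*((-78 - 39*(-3 - 1*4) + 3*(-5)² + 33*(-5) - 3*(-5)*(-3 - 1*4)) - Q) = 32 + 4*((-78 - 39*(-3 - 4) + 3*25 - 165 - 3*(-5)*(-3 - 4)) - Q) = 32 + 4*((-78 - 39*(-7) + 75 - 165 - 3*(-5)*(-7)) - Q) = 32 + 4*((-78 + 273 + 75 - 165 - 105) - Q) = 32 + 4*(0 - Q) = 32 + 4*(-Q) = 32 - 4*Q)
-34735 + p(-148) = -34735 + (32 - 4*(-148)) = -34735 + (32 + 592) = -34735 + 624 = -34111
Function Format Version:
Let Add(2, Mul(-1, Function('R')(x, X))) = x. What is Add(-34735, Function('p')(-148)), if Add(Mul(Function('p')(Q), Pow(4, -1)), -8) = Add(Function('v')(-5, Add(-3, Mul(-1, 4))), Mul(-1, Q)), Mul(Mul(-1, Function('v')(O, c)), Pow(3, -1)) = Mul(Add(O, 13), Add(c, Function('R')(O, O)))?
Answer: -34111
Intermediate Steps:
Function('R')(x, X) = Add(2, Mul(-1, x))
Function('v')(O, c) = Mul(-3, Add(13, O), Add(2, c, Mul(-1, O))) (Function('v')(O, c) = Mul(-3, Mul(Add(O, 13), Add(c, Add(2, Mul(-1, O))))) = Mul(-3, Mul(Add(13, O), Add(2, c, Mul(-1, O)))) = Mul(-3, Add(13, O), Add(2, c, Mul(-1, O))))
Function('p')(Q) = Add(32, Mul(-4, Q)) (Function('p')(Q) = Add(32, Mul(4, Add(Add(-78, Mul(-39, Add(-3, Mul(-1, 4))), Mul(3, Pow(-5, 2)), Mul(33, -5), Mul(-3, -5, Add(-3, Mul(-1, 4)))), Mul(-1, Q)))) = Add(32, Mul(4, Add(Add(-78, Mul(-39, Add(-3, -4)), Mul(3, 25), -165, Mul(-3, -5, Add(-3, -4))), Mul(-1, Q)))) = Add(32, Mul(4, Add(Add(-78, Mul(-39, -7), 75, -165, Mul(-3, -5, -7)), Mul(-1, Q)))) = Add(32, Mul(4, Add(Add(-78, 273, 75, -165, -105), Mul(-1, Q)))) = Add(32, Mul(4, Add(0, Mul(-1, Q)))) = Add(32, Mul(4, Mul(-1, Q))) = Add(32, Mul(-4, Q)))
Add(-34735, Function('p')(-148)) = Add(-34735, Add(32, Mul(-4, -148))) = Add(-34735, Add(32, 592)) = Add(-34735, 624) = -34111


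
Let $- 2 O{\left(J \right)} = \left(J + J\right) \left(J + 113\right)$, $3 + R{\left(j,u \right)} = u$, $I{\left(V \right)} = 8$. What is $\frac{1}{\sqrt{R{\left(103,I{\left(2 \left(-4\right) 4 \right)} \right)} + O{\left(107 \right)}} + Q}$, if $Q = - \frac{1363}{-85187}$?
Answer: $\frac{116109881}{170789377503184} - \frac{21770474907 i \sqrt{2615}}{170789377503184} \approx 6.7984 \cdot 10^{-7} - 0.0065184 i$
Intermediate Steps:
$R{\left(j,u \right)} = -3 + u$
$O{\left(J \right)} = - J \left(113 + J\right)$ ($O{\left(J \right)} = - \frac{\left(J + J\right) \left(J + 113\right)}{2} = - \frac{2 J \left(113 + J\right)}{2} = - J \left(113 + J\right)$)
$Q = \frac{1363}{85187}$ ($Q = \left(-1363\right) \left(- \frac{1}{85187}\right) = \frac{1363}{85187} \approx 0.016$)
$\frac{1}{\sqrt{R{\left(103,I{\left(2 \left(-4\right) 4 \right)} \right)} + O{\left(107 \right)}} + Q} = \frac{1}{\sqrt{\left(-3 + 8\right) - 107 \left(113 + 107\right)} + \frac{1363}{85187}} = \frac{1}{\sqrt{5 - 107 \cdot 220} + \frac{1363}{85187}} = \frac{1}{\sqrt{5 - 23540} + \frac{1363}{85187}} = \frac{1}{\sqrt{-23535} + \frac{1363}{85187}} = \frac{1}{3 i \sqrt{2615} + \frac{1363}{85187}} = \frac{1}{\frac{1363}{85187} + 3 i \sqrt{2615}}$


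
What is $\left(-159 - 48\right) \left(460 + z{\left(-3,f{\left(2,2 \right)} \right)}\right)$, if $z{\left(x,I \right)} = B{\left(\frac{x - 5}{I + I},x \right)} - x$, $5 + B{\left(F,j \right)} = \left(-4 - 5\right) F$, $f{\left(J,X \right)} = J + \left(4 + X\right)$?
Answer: $- \frac{191475}{2} \approx -95738.0$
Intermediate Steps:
$f{\left(J,X \right)} = 4 + J + X$
$B{\left(F,j \right)} = -5 - 9 F$ ($B{\left(F,j \right)} = -5 + \left(-4 - 5\right) F = -5 - 9 F$)
$z{\left(x,I \right)} = -5 - x - \frac{9 \left(-5 + x\right)}{2 I}$ ($z{\left(x,I \right)} = \left(-5 - 9 \frac{x - 5}{I + I}\right) - x = \left(-5 - 9 \frac{-5 + x}{2 I}\right) - x = \left(-5 - \frac{9 \left(-5 + x\right)}{2 I}\right) - x = -5 - x - \frac{9 \left(-5 + x\right)}{2 I}$)
$\left(-159 - 48\right) \left(460 + z{\left(-3,f{\left(2,2 \right)} \right)}\right) = \left(-159 - 48\right) \left(460 + \frac{45 - -27 - 2 \left(4 + 2 + 2\right) \left(5 - 3\right)}{2 \left(4 + 2 + 2\right)}\right) = - 207 \left(460 + \frac{45 + 27 - 16 \cdot 2}{2 \cdot 8}\right) = - 207 \left(460 + \frac{1}{2} \cdot \frac{1}{8} \left(45 + 27 - 32\right)\right) = - 207 \left(460 + \frac{1}{2} \cdot \frac{1}{8} \cdot 40\right) = - 207 \left(460 + \frac{5}{2}\right) = \left(-207\right) \frac{925}{2} = - \frac{191475}{2}$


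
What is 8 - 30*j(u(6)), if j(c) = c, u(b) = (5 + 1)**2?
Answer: -1072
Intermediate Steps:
u(b) = 36 (u(b) = 6**2 = 36)
8 - 30*j(u(6)) = 8 - 30*36 = 8 - 1080 = -1072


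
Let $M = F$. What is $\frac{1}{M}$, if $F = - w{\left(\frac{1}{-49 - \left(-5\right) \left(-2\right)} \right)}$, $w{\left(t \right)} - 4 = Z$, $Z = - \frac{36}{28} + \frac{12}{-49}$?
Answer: $- \frac{49}{121} \approx -0.40496$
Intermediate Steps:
$Z = - \frac{75}{49}$ ($Z = \left(-36\right) \frac{1}{28} + 12 \left(- \frac{1}{49}\right) = - \frac{9}{7} - \frac{12}{49} = - \frac{75}{49} \approx -1.5306$)
$w{\left(t \right)} = \frac{121}{49}$ ($w{\left(t \right)} = 4 - \frac{75}{49} = \frac{121}{49}$)
$F = - \frac{121}{49}$ ($F = \left(-1\right) \frac{121}{49} = - \frac{121}{49} \approx -2.4694$)
$M = - \frac{121}{49} \approx -2.4694$
$\frac{1}{M} = \frac{1}{- \frac{121}{49}} = - \frac{49}{121}$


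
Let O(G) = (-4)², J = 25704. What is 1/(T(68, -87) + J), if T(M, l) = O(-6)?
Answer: 1/25720 ≈ 3.8880e-5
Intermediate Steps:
O(G) = 16
T(M, l) = 16
1/(T(68, -87) + J) = 1/(16 + 25704) = 1/25720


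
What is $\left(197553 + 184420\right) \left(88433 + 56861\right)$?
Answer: $55498385062$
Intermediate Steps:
$\left(197553 + 184420\right) \left(88433 + 56861\right) = 381973 \cdot 145294 = 55498385062$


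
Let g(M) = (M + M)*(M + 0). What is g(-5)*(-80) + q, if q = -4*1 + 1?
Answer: -4003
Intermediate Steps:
g(M) = 2*M² (g(M) = (2*M)*M = 2*M²)
q = -3 (q = -4 + 1 = -3)
g(-5)*(-80) + q = (2*(-5)²)*(-80) - 3 = (2*25)*(-80) - 3 = 50*(-80) - 3 = -4000 - 3 = -4003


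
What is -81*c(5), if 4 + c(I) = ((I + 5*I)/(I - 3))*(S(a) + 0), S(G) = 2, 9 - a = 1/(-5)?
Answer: -2106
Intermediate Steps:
a = 46/5 (a = 9 - 1/(-5) = 9 - 1*(-⅕) = 9 + ⅕ = 46/5 ≈ 9.2000)
c(I) = -4 + 12*I/(-3 + I) (c(I) = -4 + ((I + 5*I)/(I - 3))*(2 + 0) = -4 + ((6*I)/(-3 + I))*2 = -4 + (6*I/(-3 + I))*2 = -4 + 12*I/(-3 + I))
-81*c(5) = -324*(3 + 2*5)/(-3 + 5) = -324*(3 + 10)/2 = -324*13/2 = -81*26 = -2106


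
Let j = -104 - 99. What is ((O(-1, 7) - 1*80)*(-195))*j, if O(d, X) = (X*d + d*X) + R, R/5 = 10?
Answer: -1741740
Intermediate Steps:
R = 50 (R = 5*10 = 50)
j = -203
O(d, X) = 50 + 2*X*d (O(d, X) = (X*d + d*X) + 50 = (X*d + X*d) + 50 = 2*X*d + 50 = 50 + 2*X*d)
((O(-1, 7) - 1*80)*(-195))*j = (((50 + 2*7*(-1)) - 1*80)*(-195))*(-203) = (((50 - 14) - 80)*(-195))*(-203) = ((36 - 80)*(-195))*(-203) = -44*(-195)*(-203) = 8580*(-203) = -1741740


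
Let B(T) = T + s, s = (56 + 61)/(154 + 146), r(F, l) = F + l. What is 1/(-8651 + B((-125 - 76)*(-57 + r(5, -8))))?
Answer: 100/340939 ≈ 0.00029331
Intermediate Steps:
s = 39/100 (s = 117/300 = 117*(1/300) = 39/100 ≈ 0.39000)
B(T) = 39/100 + T (B(T) = T + 39/100 = 39/100 + T)
1/(-8651 + B((-125 - 76)*(-57 + r(5, -8)))) = 1/(-8651 + (39/100 + (-125 - 76)*(-57 + (5 - 8)))) = 1/(-8651 + (39/100 - 201*(-57 - 3))) = 1/(-8651 + (39/100 - 201*(-60))) = 1/(-8651 + (39/100 + 12060)) = 1/(-8651 + 1206039/100) = 1/(340939/100) = 100/340939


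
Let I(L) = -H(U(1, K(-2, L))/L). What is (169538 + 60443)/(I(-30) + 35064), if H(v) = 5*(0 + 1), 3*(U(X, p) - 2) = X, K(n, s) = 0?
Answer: 229981/35059 ≈ 6.5598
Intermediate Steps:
U(X, p) = 2 + X/3
H(v) = 5 (H(v) = 5*1 = 5)
I(L) = -5 (I(L) = -1*5 = -5)
(169538 + 60443)/(I(-30) + 35064) = (169538 + 60443)/(-5 + 35064) = 229981/35059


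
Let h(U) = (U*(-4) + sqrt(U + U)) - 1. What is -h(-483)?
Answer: -1931 - I*sqrt(966) ≈ -1931.0 - 31.081*I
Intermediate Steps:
h(U) = -1 - 4*U + sqrt(2)*sqrt(U) (h(U) = (-4*U + sqrt(2*U)) - 1 = (-4*U + sqrt(2)*sqrt(U)) - 1 = -1 - 4*U + sqrt(2)*sqrt(U))
-h(-483) = -(-1 - 4*(-483) + sqrt(2)*sqrt(-483)) = -(-1 + 1932 + sqrt(2)*(I*sqrt(483))) = -(-1 + 1932 + I*sqrt(966)) = -(1931 + I*sqrt(966)) = -1931 - I*sqrt(966)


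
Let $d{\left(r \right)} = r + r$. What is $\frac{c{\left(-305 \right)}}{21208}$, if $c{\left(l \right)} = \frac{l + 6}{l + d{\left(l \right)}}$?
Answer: $\frac{299}{19405320} \approx 1.5408 \cdot 10^{-5}$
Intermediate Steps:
$d{\left(r \right)} = 2 r$
$c{\left(l \right)} = \frac{6 + l}{3 l}$ ($c{\left(l \right)} = \frac{l + 6}{l + 2 l} = \frac{6 + l}{3 l}$)
$\frac{c{\left(-305 \right)}}{21208} = \frac{\frac{1}{3} \frac{1}{-305} \left(6 - 305\right)}{21208} = \frac{1}{3} \left(- \frac{1}{305}\right) \left(-299\right) \frac{1}{21208} = \frac{299}{915} \cdot \frac{1}{21208} = \frac{299}{19405320}$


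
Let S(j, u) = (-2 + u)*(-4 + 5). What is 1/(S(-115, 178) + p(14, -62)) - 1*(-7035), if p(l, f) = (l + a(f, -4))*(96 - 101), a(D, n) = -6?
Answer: 956761/136 ≈ 7035.0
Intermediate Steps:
p(l, f) = 30 - 5*l (p(l, f) = (l - 6)*(96 - 101) = (-6 + l)*(-5) = 30 - 5*l)
S(j, u) = -2 + u (S(j, u) = (-2 + u)*1 = -2 + u)
1/(S(-115, 178) + p(14, -62)) - 1*(-7035) = 1/((-2 + 178) + (30 - 5*14)) - 1*(-7035) = 1/(176 + (30 - 70)) + 7035 = 1/(176 - 40) + 7035 = 1/136 + 7035 = 956761/136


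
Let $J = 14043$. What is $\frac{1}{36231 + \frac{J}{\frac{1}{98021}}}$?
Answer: $\frac{1}{1376545134} \approx 7.2646 \cdot 10^{-10}$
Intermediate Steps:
$\frac{1}{36231 + \frac{J}{\frac{1}{98021}}} = \frac{1}{36231 + \frac{14043}{\frac{1}{98021}}} = \frac{1}{36231 + 14043 \frac{1}{\frac{1}{98021}}} = \frac{1}{36231 + 14043 \cdot 98021} = \frac{1}{36231 + 1376508903} = \frac{1}{1376545134}$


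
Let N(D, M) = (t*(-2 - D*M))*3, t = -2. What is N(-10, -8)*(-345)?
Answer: -169740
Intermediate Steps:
N(D, M) = 12 + 6*D*M (N(D, M) = -2*(-2 - D*M)*3 = (4 + 2*D*M)*3 = 12 + 6*D*M)
N(-10, -8)*(-345) = (12 + 6*(-10)*(-8))*(-345) = (12 + 480)*(-345) = 492*(-345) = -169740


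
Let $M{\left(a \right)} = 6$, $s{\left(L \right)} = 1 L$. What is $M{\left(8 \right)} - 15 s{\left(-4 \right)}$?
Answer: $66$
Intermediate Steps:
$s{\left(L \right)} = L$
$M{\left(8 \right)} - 15 s{\left(-4 \right)} = 6 - -60 = 6 + 60 = 66$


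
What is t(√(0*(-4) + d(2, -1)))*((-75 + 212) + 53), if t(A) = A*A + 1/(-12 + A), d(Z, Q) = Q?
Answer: -5966/29 - 38*I/29 ≈ -205.72 - 1.3103*I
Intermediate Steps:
t(A) = A² + 1/(-12 + A)
t(√(0*(-4) + d(2, -1)))*((-75 + 212) + 53) = ((1 + (√(0*(-4) - 1))³ - 12*(√(0*(-4) - 1))²)/(-12 + √(0*(-4) - 1)))*((-75 + 212) + 53) = ((1 + (√(0 - 1))³ - 12*(√(0 - 1))²)/(-12 + √(0 - 1)))*(137 + 53) = ((1 + (√(-1))³ - 12*(√(-1))²)/(-12 + √(-1)))*190 = ((1 + I³ - 12*I²)/(-12 + I))*190 = (((-12 - I)/145)*(1 - I - 12*(-1)))*190 = (((-12 - I)/145)*(1 - I + 12))*190 = (((-12 - I)/145)*(13 - I))*190 = ((-12 - I)*(13 - I)/145)*190 = 38*(-12 - I)*(13 - I)/29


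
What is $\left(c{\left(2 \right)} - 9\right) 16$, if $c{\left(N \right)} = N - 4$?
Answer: $-176$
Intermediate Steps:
$c{\left(N \right)} = -4 + N$
$\left(c{\left(2 \right)} - 9\right) 16 = \left(\left(-4 + 2\right) - 9\right) 16 = \left(-2 - 9\right) 16 = \left(-11\right) 16 = -176$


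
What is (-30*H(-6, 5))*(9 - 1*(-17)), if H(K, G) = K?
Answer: 4680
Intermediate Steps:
(-30*H(-6, 5))*(9 - 1*(-17)) = (-30*(-6))*(9 - 1*(-17)) = 180*(9 + 17) = 180*26 = 4680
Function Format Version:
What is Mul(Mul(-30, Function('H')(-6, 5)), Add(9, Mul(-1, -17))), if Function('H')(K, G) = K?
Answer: 4680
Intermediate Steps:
Mul(Mul(-30, Function('H')(-6, 5)), Add(9, Mul(-1, -17))) = Mul(Mul(-30, -6), Add(9, Mul(-1, -17))) = Mul(180, Add(9, 17)) = Mul(180, 26) = 4680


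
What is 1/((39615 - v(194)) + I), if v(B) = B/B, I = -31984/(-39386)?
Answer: 19693/780134494 ≈ 2.5243e-5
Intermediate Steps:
I = 15992/19693 (I = -31984*(-1/39386) = 15992/19693 ≈ 0.81207)
v(B) = 1
1/((39615 - v(194)) + I) = 1/((39615 - 1*1) + 15992/19693) = 1/((39615 - 1) + 15992/19693) = 1/(39614 + 15992/19693) = 1/(780134494/19693) = 19693/780134494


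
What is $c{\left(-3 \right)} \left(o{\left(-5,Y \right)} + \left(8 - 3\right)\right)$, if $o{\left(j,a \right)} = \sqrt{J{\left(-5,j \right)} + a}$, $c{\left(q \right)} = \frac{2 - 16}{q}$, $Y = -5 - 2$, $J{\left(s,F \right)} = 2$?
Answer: $\frac{70}{3} + \frac{14 i \sqrt{5}}{3} \approx 23.333 + 10.435 i$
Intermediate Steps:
$Y = -7$
$c{\left(q \right)} = - \frac{14}{q}$ ($c{\left(q \right)} = \frac{2 - 16}{q} = - \frac{14}{q}$)
$o{\left(j,a \right)} = \sqrt{2 + a}$
$c{\left(-3 \right)} \left(o{\left(-5,Y \right)} + \left(8 - 3\right)\right) = - \frac{14}{-3} \left(\sqrt{2 - 7} + \left(8 - 3\right)\right) = \left(-14\right) \left(- \frac{1}{3}\right) \left(\sqrt{-5} + 5\right) = \frac{14 \left(i \sqrt{5} + 5\right)}{3} = \frac{14 \left(5 + i \sqrt{5}\right)}{3} = \frac{70}{3} + \frac{14 i \sqrt{5}}{3}$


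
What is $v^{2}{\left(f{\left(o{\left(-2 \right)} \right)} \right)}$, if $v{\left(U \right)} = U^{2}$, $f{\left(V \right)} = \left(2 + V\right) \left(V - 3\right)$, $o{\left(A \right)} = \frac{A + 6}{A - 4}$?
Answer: $\frac{3748096}{6561} \approx 571.27$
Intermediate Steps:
$o{\left(A \right)} = \frac{6 + A}{-4 + A}$
$f{\left(V \right)} = \left(-3 + V\right) \left(2 + V\right)$ ($f{\left(V \right)} = \left(2 + V\right) \left(-3 + V\right) = \left(-3 + V\right) \left(2 + V\right)$)
$v^{2}{\left(f{\left(o{\left(-2 \right)} \right)} \right)} = \left(\left(-6 + \left(\frac{6 - 2}{-4 - 2}\right)^{2} - \frac{6 - 2}{-4 - 2}\right)^{2}\right)^{2} = \left(\left(-6 + \left(\frac{1}{-6} \cdot 4\right)^{2} - \frac{1}{-6} \cdot 4\right)^{2}\right)^{2} = \left(\left(-6 + \left(\left(- \frac{1}{6}\right) 4\right)^{2} - \left(- \frac{1}{6}\right) 4\right)^{2}\right)^{2} = \left(\left(-6 + \left(- \frac{2}{3}\right)^{2} - - \frac{2}{3}\right)^{2}\right)^{2} = \left(\left(-6 + \frac{4}{9} + \frac{2}{3}\right)^{2}\right)^{2} = \left(\left(- \frac{44}{9}\right)^{2}\right)^{2} = \left(\frac{1936}{81}\right)^{2} = \frac{3748096}{6561}$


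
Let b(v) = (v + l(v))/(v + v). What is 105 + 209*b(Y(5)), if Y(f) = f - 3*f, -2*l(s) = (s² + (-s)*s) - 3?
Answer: 7753/40 ≈ 193.82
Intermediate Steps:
l(s) = 3/2 (l(s) = -((s² + (-s)*s) - 3)/2 = -((s² - s²) - 3)/2 = -(0 - 3)/2 = -½*(-3) = 3/2)
Y(f) = -2*f
b(v) = (3/2 + v)/(2*v) (b(v) = (v + 3/2)/(v + v) = (3/2 + v)/((2*v)) = (3/2 + v)*(1/(2*v)) = (3/2 + v)/(2*v))
105 + 209*b(Y(5)) = 105 + 209*((3 + 2*(-2*5))/(4*((-2*5)))) = 105 + 209*((¼)*(3 + 2*(-10))/(-10)) = 105 + 209*((¼)*(-⅒)*(3 - 20)) = 105 + 209*((¼)*(-⅒)*(-17)) = 105 + 209*(17/40) = 105 + 3553/40 = 7753/40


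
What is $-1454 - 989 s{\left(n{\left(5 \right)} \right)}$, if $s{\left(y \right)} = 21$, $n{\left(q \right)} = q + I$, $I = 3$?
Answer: $-22223$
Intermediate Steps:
$n{\left(q \right)} = 3 + q$ ($n{\left(q \right)} = q + 3 = 3 + q$)
$-1454 - 989 s{\left(n{\left(5 \right)} \right)} = -1454 - 20769 = -22223$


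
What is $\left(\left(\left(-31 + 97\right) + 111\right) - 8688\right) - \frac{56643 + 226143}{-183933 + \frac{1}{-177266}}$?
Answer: $- \frac{277451598417393}{32605067179} \approx -8509.5$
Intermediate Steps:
$\left(\left(\left(-31 + 97\right) + 111\right) - 8688\right) - \frac{56643 + 226143}{-183933 + \frac{1}{-177266}} = \left(\left(66 + 111\right) - 8688\right) - \frac{282786}{-183933 - \frac{1}{177266}} = \left(177 - 8688\right) - \frac{282786}{- \frac{32605067179}{177266}} = -8511 - 282786 \left(- \frac{177266}{32605067179}\right) = -8511 - - \frac{50128343076}{32605067179} = -8511 + \frac{50128343076}{32605067179} = - \frac{277451598417393}{32605067179}$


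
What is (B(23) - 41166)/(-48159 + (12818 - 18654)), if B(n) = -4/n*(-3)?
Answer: 946806/1241885 ≈ 0.76239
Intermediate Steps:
B(n) = 12/n
(B(23) - 41166)/(-48159 + (12818 - 18654)) = (12/23 - 41166)/(-48159 + (12818 - 18654)) = (12*(1/23) - 41166)/(-48159 - 5836) = (12/23 - 41166)/(-53995) = -946806/23*(-1/53995) = 946806/1241885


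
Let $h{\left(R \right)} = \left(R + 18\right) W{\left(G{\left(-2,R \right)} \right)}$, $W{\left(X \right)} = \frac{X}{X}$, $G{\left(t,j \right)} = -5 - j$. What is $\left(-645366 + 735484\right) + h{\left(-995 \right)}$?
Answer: $89141$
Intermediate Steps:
$W{\left(X \right)} = 1$
$h{\left(R \right)} = 18 + R$ ($h{\left(R \right)} = \left(R + 18\right) 1 = \left(18 + R\right) 1 = 18 + R$)
$\left(-645366 + 735484\right) + h{\left(-995 \right)} = \left(-645366 + 735484\right) + \left(18 - 995\right) = 90118 - 977 = 89141$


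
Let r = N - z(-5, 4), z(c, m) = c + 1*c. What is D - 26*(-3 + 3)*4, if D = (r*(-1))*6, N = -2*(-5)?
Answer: -120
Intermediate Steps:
z(c, m) = 2*c (z(c, m) = c + c = 2*c)
N = 10
r = 20 (r = 10 - 2*(-5) = 10 - 1*(-10) = 10 + 10 = 20)
D = -120 (D = (20*(-1))*6 = -20*6 = -120)
D - 26*(-3 + 3)*4 = -120 - 26*(-3 + 3)*4 = -120 - 0*4 = -120 - 26*0 = -120 + 0 = -120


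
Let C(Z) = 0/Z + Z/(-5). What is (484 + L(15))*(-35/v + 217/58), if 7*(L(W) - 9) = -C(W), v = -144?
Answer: 4105079/2088 ≈ 1966.0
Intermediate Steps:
C(Z) = -Z/5 (C(Z) = 0 + Z*(-1/5) = 0 - Z/5 = -Z/5)
L(W) = 9 + W/35 (L(W) = 9 + (-(-1)*W/5)/7 = 9 + (W/5)/7 = 9 + W/35)
(484 + L(15))*(-35/v + 217/58) = (484 + (9 + (1/35)*15))*(-35/(-144) + 217/58) = (484 + (9 + 3/7))*(-35*(-1/144) + 217*(1/58)) = (484 + 66/7)*(35/144 + 217/58) = (3454/7)*(16639/4176) = 4105079/2088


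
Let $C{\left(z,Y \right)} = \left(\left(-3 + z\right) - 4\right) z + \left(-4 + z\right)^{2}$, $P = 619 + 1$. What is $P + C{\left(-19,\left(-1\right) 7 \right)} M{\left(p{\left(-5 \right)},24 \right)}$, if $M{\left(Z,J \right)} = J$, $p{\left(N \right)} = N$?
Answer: $25172$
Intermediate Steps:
$P = 620$
$C{\left(z,Y \right)} = \left(-4 + z\right)^{2} + z \left(-7 + z\right)$ ($C{\left(z,Y \right)} = \left(-7 + z\right) z + \left(-4 + z\right)^{2} = z \left(-7 + z\right) + \left(-4 + z\right)^{2} = \left(-4 + z\right)^{2} + z \left(-7 + z\right)$)
$P + C{\left(-19,\left(-1\right) 7 \right)} M{\left(p{\left(-5 \right)},24 \right)} = 620 + \left(16 - -285 + 2 \left(-19\right)^{2}\right) 24 = 620 + \left(16 + 285 + 2 \cdot 361\right) 24 = 620 + \left(16 + 285 + 722\right) 24 = 620 + 1023 \cdot 24 = 620 + 24552 = 25172$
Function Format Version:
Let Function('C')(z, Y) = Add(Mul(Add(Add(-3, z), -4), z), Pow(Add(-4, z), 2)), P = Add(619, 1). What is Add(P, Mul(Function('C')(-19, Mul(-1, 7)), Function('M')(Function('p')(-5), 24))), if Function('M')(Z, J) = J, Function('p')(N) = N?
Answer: 25172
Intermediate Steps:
P = 620
Function('C')(z, Y) = Add(Pow(Add(-4, z), 2), Mul(z, Add(-7, z))) (Function('C')(z, Y) = Add(Mul(Add(-7, z), z), Pow(Add(-4, z), 2)) = Add(Mul(z, Add(-7, z)), Pow(Add(-4, z), 2)) = Add(Pow(Add(-4, z), 2), Mul(z, Add(-7, z))))
Add(P, Mul(Function('C')(-19, Mul(-1, 7)), Function('M')(Function('p')(-5), 24))) = Add(620, Mul(Add(16, Mul(-15, -19), Mul(2, Pow(-19, 2))), 24)) = Add(620, Mul(Add(16, 285, Mul(2, 361)), 24)) = Add(620, Mul(Add(16, 285, 722), 24)) = Add(620, Mul(1023, 24)) = Add(620, 24552) = 25172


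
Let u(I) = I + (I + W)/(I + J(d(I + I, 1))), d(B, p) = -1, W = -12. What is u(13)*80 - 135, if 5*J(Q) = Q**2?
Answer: 30065/33 ≈ 911.06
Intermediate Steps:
J(Q) = Q**2/5
u(I) = I + (-12 + I)/(1/5 + I) (u(I) = I + (I - 12)/(I + (1/5)*(-1)**2) = I + (-12 + I)/(I + (1/5)*1) = I + (-12 + I)/(I + 1/5) = I + (-12 + I)/(1/5 + I))
u(13)*80 - 135 = ((-60 + 5*13**2 + 6*13)/(1 + 5*13))*80 - 135 = ((-60 + 5*169 + 78)/(1 + 65))*80 - 135 = ((-60 + 845 + 78)/66)*80 - 135 = ((1/66)*863)*80 - 135 = (863/66)*80 - 135 = 34520/33 - 135 = 30065/33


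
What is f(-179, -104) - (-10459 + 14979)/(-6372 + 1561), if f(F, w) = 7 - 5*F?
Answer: 4344042/4811 ≈ 902.94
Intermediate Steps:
f(-179, -104) - (-10459 + 14979)/(-6372 + 1561) = (7 - 5*(-179)) - (-10459 + 14979)/(-6372 + 1561) = (7 + 895) - 4520/(-4811) = 902 - 4520*(-1)/4811 = 902 - 1*(-4520/4811) = 902 + 4520/4811 = 4344042/4811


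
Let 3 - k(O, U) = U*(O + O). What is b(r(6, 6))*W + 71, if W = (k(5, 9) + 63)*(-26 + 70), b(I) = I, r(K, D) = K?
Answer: -6265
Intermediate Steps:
k(O, U) = 3 - 2*O*U (k(O, U) = 3 - U*(O + O) = 3 - U*2*O = 3 - 2*O*U)
W = -1056 (W = ((3 - 2*5*9) + 63)*(-26 + 70) = ((3 - 90) + 63)*44 = (-87 + 63)*44 = -24*44 = -1056)
b(r(6, 6))*W + 71 = 6*(-1056) + 71 = -6336 + 71 = -6265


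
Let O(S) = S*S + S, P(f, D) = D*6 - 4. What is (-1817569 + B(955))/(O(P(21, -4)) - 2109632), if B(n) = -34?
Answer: 1817603/2108876 ≈ 0.86188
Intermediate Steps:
P(f, D) = -4 + 6*D (P(f, D) = 6*D - 4 = -4 + 6*D)
O(S) = S + S**2 (O(S) = S**2 + S = S + S**2)
(-1817569 + B(955))/(O(P(21, -4)) - 2109632) = (-1817569 - 34)/((-4 + 6*(-4))*(1 + (-4 + 6*(-4))) - 2109632) = -1817603/((-4 - 24)*(1 + (-4 - 24)) - 2109632) = -1817603/(-28*(1 - 28) - 2109632) = -1817603/(-28*(-27) - 2109632) = -1817603/(756 - 2109632) = -1817603/(-2108876) = -1817603*(-1/2108876) = 1817603/2108876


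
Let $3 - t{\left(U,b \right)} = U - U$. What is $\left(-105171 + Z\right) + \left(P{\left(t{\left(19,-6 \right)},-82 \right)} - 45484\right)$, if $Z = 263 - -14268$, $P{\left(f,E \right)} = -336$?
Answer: $-136460$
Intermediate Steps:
$t{\left(U,b \right)} = 3$ ($t{\left(U,b \right)} = 3 - \left(U - U\right) = 3 - 0 = 3 + 0 = 3$)
$Z = 14531$ ($Z = 263 + 14268 = 14531$)
$\left(-105171 + Z\right) + \left(P{\left(t{\left(19,-6 \right)},-82 \right)} - 45484\right) = \left(-105171 + 14531\right) - 45820 = -90640 - 45820 = -136460$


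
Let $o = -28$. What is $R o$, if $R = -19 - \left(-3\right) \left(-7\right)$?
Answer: $1120$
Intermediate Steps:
$R = -40$ ($R = -19 - 21 = -40$)
$R o = \left(-40\right) \left(-28\right) = 1120$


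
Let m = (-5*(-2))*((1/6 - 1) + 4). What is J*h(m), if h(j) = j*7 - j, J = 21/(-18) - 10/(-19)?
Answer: -365/3 ≈ -121.67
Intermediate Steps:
J = -73/114 (J = 21*(-1/18) - 10*(-1/19) = -7/6 + 10/19 = -73/114 ≈ -0.64035)
m = 95/3 (m = 10*((⅙ - 1) + 4) = 10*(-⅚ + 4) = 10*(19/6) = 95/3 ≈ 31.667)
h(j) = 6*j (h(j) = 7*j - j = 6*j)
J*h(m) = -73*95/(19*3) = -73/114*190 = -365/3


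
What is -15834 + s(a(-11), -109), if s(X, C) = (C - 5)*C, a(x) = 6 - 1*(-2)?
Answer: -3408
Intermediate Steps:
a(x) = 8 (a(x) = 6 + 2 = 8)
s(X, C) = C*(-5 + C) (s(X, C) = (-5 + C)*C = C*(-5 + C))
-15834 + s(a(-11), -109) = -15834 - 109*(-5 - 109) = -15834 - 109*(-114) = -15834 + 12426 = -3408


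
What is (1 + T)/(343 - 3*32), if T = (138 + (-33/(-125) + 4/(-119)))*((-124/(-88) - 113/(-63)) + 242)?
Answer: 698814426377/5092337250 ≈ 137.23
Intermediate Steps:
T = 698793809627/20616750 (T = (138 + (-33*(-1/125) + 4*(-1/119)))*((-124*(-1/88) - 113*(-1/63)) + 242) = (138 + (33/125 - 4/119))*((31/22 + 113/63) + 242) = (138 + 3427/14875)*(4439/1386 + 242) = (2056177/14875)*(339851/1386) = 698793809627/20616750 ≈ 33895.)
(1 + T)/(343 - 3*32) = (1 + 698793809627/20616750)/(343 - 3*32) = 698814426377/(20616750*(343 - 96)) = (698814426377/20616750)/247 = (698814426377/20616750)*(1/247) = 698814426377/5092337250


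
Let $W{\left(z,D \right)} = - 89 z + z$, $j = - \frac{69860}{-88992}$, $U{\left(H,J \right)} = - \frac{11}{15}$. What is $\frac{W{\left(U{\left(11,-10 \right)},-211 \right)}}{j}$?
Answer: $\frac{7178688}{87325} \approx 82.207$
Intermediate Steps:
$U{\left(H,J \right)} = - \frac{11}{15}$ ($U{\left(H,J \right)} = \left(-11\right) \frac{1}{15} = - \frac{11}{15}$)
$j = \frac{17465}{22248}$ ($j = \left(-69860\right) \left(- \frac{1}{88992}\right) = \frac{17465}{22248} \approx 0.78501$)
$W{\left(z,D \right)} = - 88 z$
$\frac{W{\left(U{\left(11,-10 \right)},-211 \right)}}{j} = \frac{\left(-88\right) \left(- \frac{11}{15}\right)}{\frac{17465}{22248}} = \frac{968}{15} \cdot \frac{22248}{17465} = \frac{7178688}{87325}$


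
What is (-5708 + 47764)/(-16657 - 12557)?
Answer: -21028/14607 ≈ -1.4396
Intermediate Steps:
(-5708 + 47764)/(-16657 - 12557) = 42056/(-29214) = 42056*(-1/29214) = -21028/14607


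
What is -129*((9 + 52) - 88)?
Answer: 3483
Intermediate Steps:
-129*((9 + 52) - 88) = -129*(61 - 88) = -129*(-27) = 3483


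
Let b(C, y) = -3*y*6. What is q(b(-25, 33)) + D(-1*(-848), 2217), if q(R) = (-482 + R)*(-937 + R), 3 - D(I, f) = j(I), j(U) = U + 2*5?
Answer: 1646501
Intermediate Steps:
j(U) = 10 + U (j(U) = U + 10 = 10 + U)
D(I, f) = -7 - I (D(I, f) = 3 - (10 + I) = 3 + (-10 - I) = -7 - I)
b(C, y) = -18*y
q(R) = (-937 + R)*(-482 + R)
q(b(-25, 33)) + D(-1*(-848), 2217) = (451634 + (-18*33)² - (-25542)*33) + (-7 - (-1)*(-848)) = (451634 + (-594)² - 1419*(-594)) + (-7 - 1*848) = (451634 + 352836 + 842886) + (-7 - 848) = 1647356 - 855 = 1646501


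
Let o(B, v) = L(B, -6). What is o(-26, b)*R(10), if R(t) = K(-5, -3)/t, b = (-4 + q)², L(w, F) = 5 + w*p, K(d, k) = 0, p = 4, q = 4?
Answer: 0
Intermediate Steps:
L(w, F) = 5 + 4*w (L(w, F) = 5 + w*4 = 5 + 4*w)
b = 0 (b = (-4 + 4)² = 0² = 0)
o(B, v) = 5 + 4*B
R(t) = 0 (R(t) = 0/t = 0)
o(-26, b)*R(10) = (5 + 4*(-26))*0 = (5 - 104)*0 = -99*0 = 0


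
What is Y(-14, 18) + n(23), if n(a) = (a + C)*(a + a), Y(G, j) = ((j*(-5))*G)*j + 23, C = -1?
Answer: 23715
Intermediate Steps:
Y(G, j) = 23 - 5*G*j**2 (Y(G, j) = ((-5*j)*G)*j + 23 = (-5*G*j)*j + 23 = -5*G*j**2 + 23 = 23 - 5*G*j**2)
n(a) = 2*a*(-1 + a) (n(a) = (a - 1)*(a + a) = (-1 + a)*(2*a) = 2*a*(-1 + a))
Y(-14, 18) + n(23) = (23 - 5*(-14)*18**2) + 2*23*(-1 + 23) = (23 - 5*(-14)*324) + 2*23*22 = (23 + 22680) + 1012 = 22703 + 1012 = 23715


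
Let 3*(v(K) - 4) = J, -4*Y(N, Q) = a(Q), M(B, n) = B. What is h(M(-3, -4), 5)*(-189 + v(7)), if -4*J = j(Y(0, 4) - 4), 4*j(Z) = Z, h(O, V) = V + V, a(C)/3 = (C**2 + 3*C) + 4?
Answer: -11065/6 ≈ -1844.2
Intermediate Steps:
a(C) = 12 + 3*C**2 + 9*C (a(C) = 3*((C**2 + 3*C) + 4) = 3*(4 + C**2 + 3*C) = 12 + 3*C**2 + 9*C)
h(O, V) = 2*V
Y(N, Q) = -3 - 9*Q/4 - 3*Q**2/4 (Y(N, Q) = -(12 + 3*Q**2 + 9*Q)/4 = -3 - 9*Q/4 - 3*Q**2/4)
j(Z) = Z/4
J = 7/4 (J = -((-3 - 9/4*4 - 3/4*4**2) - 4)/16 = -((-3 - 9 - 3/4*16) - 4)/16 = -((-3 - 9 - 12) - 4)/16 = -(-24 - 4)/16 = -(-28)/16 = -1/4*(-7) = 7/4 ≈ 1.7500)
v(K) = 55/12 (v(K) = 4 + (1/3)*(7/4) = 4 + 7/12 = 55/12)
h(M(-3, -4), 5)*(-189 + v(7)) = (2*5)*(-189 + 55/12) = 10*(-2213/12) = -11065/6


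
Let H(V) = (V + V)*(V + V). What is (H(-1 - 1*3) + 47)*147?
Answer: 16317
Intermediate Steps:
H(V) = 4*V² (H(V) = (2*V)*(2*V) = 4*V²)
(H(-1 - 1*3) + 47)*147 = (4*(-1 - 1*3)² + 47)*147 = (4*(-1 - 3)² + 47)*147 = (4*(-4)² + 47)*147 = (4*16 + 47)*147 = (64 + 47)*147 = 111*147 = 16317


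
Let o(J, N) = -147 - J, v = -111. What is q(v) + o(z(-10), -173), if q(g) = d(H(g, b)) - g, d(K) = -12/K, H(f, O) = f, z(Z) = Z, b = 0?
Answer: -958/37 ≈ -25.892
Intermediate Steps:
q(g) = -g - 12/g (q(g) = -12/g - g = -g - 12/g)
q(v) + o(z(-10), -173) = (-1*(-111) - 12/(-111)) + (-147 - 1*(-10)) = (111 - 12*(-1/111)) + (-147 + 10) = (111 + 4/37) - 137 = 4111/37 - 137 = -958/37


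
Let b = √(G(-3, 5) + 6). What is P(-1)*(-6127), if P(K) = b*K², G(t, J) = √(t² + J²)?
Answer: -6127*√(6 + √34) ≈ -21075.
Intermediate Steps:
G(t, J) = √(J² + t²)
b = √(6 + √34) (b = √(√(5² + (-3)²) + 6) = √(√(25 + 9) + 6) = √(√34 + 6) = √(6 + √34) ≈ 3.4396)
P(K) = K²*√(6 + √34) (P(K) = √(6 + √34)*K² = K²*√(6 + √34))
P(-1)*(-6127) = ((-1)²*√(6 + √34))*(-6127) = (1*√(6 + √34))*(-6127) = √(6 + √34)*(-6127) = -6127*√(6 + √34)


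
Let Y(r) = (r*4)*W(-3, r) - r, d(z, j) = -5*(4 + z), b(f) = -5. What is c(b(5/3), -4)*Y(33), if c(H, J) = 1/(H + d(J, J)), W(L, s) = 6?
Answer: -759/5 ≈ -151.80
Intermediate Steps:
d(z, j) = -20 - 5*z
Y(r) = 23*r (Y(r) = (r*4)*6 - r = (4*r)*6 - r = 24*r - r = 23*r)
c(H, J) = 1/(-20 + H - 5*J) (c(H, J) = 1/(H + (-20 - 5*J)) = 1/(-20 + H - 5*J))
c(b(5/3), -4)*Y(33) = (23*33)/(-20 - 5 - 5*(-4)) = 759/(-20 - 5 + 20) = 759/(-5) = -⅕*759 = -759/5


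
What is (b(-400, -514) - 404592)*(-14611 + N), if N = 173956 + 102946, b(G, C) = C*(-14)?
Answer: -104233394236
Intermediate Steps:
b(G, C) = -14*C
N = 276902
(b(-400, -514) - 404592)*(-14611 + N) = (-14*(-514) - 404592)*(-14611 + 276902) = (7196 - 404592)*262291 = -397396*262291 = -104233394236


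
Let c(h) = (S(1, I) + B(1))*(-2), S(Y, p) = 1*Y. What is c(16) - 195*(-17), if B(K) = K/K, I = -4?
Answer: 3311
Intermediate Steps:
B(K) = 1
S(Y, p) = Y
c(h) = -4 (c(h) = (1 + 1)*(-2) = 2*(-2) = -4)
c(16) - 195*(-17) = -4 - 195*(-17) = -4 - 65*(-51) = -4 + 3315 = 3311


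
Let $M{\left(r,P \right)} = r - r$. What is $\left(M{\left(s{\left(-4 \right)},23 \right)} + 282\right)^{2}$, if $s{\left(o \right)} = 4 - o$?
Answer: $79524$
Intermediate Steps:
$M{\left(r,P \right)} = 0$
$\left(M{\left(s{\left(-4 \right)},23 \right)} + 282\right)^{2} = \left(0 + 282\right)^{2} = 282^{2} = 79524$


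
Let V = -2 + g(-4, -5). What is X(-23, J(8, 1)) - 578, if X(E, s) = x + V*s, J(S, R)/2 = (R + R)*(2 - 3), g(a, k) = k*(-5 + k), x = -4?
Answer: -774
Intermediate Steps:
J(S, R) = -4*R (J(S, R) = 2*((R + R)*(2 - 3)) = 2*((2*R)*(-1)) = 2*(-2*R) = -4*R)
V = 48 (V = -2 - 5*(-5 - 5) = -2 - 5*(-10) = -2 + 50 = 48)
X(E, s) = -4 + 48*s
X(-23, J(8, 1)) - 578 = (-4 + 48*(-4*1)) - 578 = (-4 + 48*(-4)) - 578 = (-4 - 192) - 578 = -196 - 578 = -774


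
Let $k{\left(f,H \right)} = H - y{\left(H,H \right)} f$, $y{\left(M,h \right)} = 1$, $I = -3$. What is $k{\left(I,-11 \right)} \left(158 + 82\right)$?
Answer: $-1920$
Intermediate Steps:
$k{\left(f,H \right)} = H - f$ ($k{\left(f,H \right)} = H - 1 f = H - f$)
$k{\left(I,-11 \right)} \left(158 + 82\right) = \left(-11 - -3\right) \left(158 + 82\right) = \left(-11 + 3\right) 240 = \left(-8\right) 240 = -1920$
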